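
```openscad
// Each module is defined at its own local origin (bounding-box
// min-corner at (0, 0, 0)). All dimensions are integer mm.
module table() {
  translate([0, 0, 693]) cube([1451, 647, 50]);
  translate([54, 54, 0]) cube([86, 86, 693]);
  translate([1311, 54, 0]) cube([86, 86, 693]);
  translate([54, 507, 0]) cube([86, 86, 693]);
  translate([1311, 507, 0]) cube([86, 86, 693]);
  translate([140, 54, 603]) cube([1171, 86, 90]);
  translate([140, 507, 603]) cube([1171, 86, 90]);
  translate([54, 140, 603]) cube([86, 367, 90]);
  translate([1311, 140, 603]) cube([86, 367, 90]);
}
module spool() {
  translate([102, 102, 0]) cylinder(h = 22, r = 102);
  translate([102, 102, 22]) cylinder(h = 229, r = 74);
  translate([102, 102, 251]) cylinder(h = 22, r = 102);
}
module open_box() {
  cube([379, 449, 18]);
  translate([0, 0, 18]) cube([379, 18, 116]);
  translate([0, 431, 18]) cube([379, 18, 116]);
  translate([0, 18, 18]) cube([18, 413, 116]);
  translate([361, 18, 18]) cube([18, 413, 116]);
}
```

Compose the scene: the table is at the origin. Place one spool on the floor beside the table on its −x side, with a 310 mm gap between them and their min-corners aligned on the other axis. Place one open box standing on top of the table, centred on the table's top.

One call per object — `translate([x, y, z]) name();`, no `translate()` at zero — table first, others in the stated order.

table();
translate([-514, 0, 0]) spool();
translate([536, 99, 743]) open_box();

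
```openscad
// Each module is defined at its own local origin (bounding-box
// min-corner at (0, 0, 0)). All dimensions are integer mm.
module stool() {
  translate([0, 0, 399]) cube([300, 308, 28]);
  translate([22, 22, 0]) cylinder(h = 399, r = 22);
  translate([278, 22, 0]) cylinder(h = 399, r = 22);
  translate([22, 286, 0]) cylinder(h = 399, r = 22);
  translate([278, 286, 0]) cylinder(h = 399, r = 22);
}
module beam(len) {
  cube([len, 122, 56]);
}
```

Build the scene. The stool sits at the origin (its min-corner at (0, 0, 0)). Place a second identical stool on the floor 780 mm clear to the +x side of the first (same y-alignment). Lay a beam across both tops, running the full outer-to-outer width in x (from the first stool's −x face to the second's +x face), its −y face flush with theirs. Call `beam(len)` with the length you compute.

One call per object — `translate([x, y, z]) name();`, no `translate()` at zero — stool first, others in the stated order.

stool();
translate([1080, 0, 0]) stool();
translate([0, 0, 427]) beam(1380);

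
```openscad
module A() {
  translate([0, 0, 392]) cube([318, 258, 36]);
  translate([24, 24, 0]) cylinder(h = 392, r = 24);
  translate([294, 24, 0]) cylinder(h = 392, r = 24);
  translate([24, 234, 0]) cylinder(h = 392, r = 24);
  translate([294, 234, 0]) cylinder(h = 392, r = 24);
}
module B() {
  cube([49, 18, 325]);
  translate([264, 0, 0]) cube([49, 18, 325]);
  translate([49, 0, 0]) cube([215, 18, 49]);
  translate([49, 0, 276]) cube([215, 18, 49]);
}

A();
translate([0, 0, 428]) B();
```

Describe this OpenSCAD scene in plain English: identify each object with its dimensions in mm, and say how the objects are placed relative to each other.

A is a simple wooden stool: a rectangular seat 318 mm (x) by 258 mm (y), 36 mm thick, top face at z = 428 mm, on four round legs, each 48 mm in diameter. The legs rest on z = 0, each leg's axis is inset half a diameter from the nearest pair of seat edges (so the leg's bounding box is flush with the corner).

B is a picture frame with a 215×227 mm rectangular opening (x by z) and a uniform 49 mm border on every side. Frame depth is 18 mm along y. It is built from two vertical stiles running the full outside height and two horizontal rails spanning the gap between the stiles.

The picture frame is on top of the stool.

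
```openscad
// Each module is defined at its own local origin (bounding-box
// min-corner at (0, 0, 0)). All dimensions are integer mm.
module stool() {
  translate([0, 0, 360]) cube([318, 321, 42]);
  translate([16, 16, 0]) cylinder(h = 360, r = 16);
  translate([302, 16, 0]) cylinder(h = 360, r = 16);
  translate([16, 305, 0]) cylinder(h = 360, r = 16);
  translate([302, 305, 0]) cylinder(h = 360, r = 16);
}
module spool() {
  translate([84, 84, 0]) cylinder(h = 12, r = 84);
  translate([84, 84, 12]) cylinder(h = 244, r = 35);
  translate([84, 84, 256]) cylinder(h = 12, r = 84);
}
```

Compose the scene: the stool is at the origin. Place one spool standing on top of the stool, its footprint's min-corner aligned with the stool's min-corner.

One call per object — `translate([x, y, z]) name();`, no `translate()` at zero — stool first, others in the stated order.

stool();
translate([0, 0, 402]) spool();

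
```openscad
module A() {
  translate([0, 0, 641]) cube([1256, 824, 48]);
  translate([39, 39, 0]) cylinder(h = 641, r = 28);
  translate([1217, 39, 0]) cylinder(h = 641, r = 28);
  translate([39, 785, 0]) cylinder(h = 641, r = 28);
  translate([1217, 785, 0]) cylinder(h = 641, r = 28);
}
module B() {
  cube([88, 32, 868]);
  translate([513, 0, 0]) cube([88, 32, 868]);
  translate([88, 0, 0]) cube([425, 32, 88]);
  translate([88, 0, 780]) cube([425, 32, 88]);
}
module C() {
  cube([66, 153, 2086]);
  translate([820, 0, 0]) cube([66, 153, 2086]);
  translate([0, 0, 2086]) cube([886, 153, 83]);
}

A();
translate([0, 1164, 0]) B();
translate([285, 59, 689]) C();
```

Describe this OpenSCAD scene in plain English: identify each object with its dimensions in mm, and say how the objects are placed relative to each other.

A is a table: top 1256 mm (x) × 824 mm (y), 48 mm thick, upper face at z = 689 mm, on four round legs of 56 mm diameter, each leg's bounding box inset 11 mm from the nearest pair of top edges, running from z = 0 to the bottom of the top.

B is a rectangular picture frame lying in the x–z plane (depth along y). The opening is 425 mm wide (x) by 692 mm tall (z), surrounded by a border 88 mm wide on all four sides. The frame is 32 mm deep and is made of two full-height vertical stiles with two horizontal rails fitted between them.

C is a door frame. The clear opening is 754 mm wide and 2086 mm high. Two 66 mm wide jambs, 153 mm deep, stand either side of the opening from the floor to the top of the opening. A 83 mm thick head sits across the top of both jambs, spanning the full outside width of the frame.

The picture frame is on the floor beside the table on its +y side. The door frame is on top of the table.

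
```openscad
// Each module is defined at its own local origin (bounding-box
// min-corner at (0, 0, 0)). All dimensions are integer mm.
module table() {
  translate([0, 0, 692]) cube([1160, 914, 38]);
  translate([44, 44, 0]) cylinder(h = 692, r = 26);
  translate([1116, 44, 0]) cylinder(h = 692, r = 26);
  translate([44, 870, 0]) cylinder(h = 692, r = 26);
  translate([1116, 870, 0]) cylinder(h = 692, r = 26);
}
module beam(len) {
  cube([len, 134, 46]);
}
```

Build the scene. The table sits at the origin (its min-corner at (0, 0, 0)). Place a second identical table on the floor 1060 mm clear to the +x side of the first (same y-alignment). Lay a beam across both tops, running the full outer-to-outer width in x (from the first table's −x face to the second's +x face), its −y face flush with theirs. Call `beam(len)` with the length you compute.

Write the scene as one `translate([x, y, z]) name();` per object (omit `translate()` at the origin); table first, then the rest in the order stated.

table();
translate([2220, 0, 0]) table();
translate([0, 0, 730]) beam(3380);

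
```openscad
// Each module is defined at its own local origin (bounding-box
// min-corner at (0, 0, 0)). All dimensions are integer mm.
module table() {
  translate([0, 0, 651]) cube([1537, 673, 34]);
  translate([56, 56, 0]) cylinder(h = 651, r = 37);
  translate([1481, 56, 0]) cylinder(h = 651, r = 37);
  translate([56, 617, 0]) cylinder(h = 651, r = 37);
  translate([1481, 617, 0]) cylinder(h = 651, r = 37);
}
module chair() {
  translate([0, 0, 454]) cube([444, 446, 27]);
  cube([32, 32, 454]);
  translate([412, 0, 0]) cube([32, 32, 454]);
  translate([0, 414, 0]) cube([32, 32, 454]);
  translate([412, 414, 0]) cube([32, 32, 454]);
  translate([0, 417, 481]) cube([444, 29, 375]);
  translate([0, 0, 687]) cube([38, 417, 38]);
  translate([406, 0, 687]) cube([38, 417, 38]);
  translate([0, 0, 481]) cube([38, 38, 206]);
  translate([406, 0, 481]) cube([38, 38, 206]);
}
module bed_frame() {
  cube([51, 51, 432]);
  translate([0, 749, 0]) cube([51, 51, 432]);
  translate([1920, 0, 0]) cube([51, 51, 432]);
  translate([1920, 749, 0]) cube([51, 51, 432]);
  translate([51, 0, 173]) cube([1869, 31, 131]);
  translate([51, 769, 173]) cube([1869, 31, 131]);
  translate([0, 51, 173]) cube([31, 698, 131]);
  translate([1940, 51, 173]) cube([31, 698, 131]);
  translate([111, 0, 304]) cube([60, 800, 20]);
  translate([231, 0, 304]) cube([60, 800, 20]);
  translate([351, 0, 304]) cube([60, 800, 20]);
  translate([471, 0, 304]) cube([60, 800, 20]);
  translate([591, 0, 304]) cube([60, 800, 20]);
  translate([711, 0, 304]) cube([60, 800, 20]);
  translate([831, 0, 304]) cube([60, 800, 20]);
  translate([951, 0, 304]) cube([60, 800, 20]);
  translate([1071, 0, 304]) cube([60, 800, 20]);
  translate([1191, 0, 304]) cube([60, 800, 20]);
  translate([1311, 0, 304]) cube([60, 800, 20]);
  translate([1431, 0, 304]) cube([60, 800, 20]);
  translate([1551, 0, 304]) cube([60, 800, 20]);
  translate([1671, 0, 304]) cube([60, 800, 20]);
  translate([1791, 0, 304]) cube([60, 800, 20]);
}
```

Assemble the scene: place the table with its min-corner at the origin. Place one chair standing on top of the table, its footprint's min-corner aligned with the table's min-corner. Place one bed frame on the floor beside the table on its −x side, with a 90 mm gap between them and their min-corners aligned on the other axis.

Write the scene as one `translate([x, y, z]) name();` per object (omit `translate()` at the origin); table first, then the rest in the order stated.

table();
translate([0, 0, 685]) chair();
translate([-2061, 0, 0]) bed_frame();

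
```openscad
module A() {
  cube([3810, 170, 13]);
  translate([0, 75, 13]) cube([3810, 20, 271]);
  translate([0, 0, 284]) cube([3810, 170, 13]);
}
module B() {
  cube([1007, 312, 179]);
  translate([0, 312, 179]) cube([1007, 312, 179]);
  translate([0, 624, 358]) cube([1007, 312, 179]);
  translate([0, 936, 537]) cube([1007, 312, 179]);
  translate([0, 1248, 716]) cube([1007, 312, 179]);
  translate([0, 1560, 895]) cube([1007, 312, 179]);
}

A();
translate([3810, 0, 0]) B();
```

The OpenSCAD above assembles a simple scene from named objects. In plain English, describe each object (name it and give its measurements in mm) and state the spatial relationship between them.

A is an I-beam lying along x, 3810 mm long. Overall section height 297 mm. Two flanges 170 mm wide (y) and 13 mm thick, one on the floor and one at the top; a web 20 mm thick runs between them, centred on the flange width.

B is a run of 6 identical solid stair steps. Each tread is 1007×312 mm and each step block is 179 mm high. Step 1 rests on the floor; step k is offset from step 1 by (k−1)×312 mm in y and (k−1)×179 mm in z.

The staircase is against the I-beam's +x side, with their −y faces flush.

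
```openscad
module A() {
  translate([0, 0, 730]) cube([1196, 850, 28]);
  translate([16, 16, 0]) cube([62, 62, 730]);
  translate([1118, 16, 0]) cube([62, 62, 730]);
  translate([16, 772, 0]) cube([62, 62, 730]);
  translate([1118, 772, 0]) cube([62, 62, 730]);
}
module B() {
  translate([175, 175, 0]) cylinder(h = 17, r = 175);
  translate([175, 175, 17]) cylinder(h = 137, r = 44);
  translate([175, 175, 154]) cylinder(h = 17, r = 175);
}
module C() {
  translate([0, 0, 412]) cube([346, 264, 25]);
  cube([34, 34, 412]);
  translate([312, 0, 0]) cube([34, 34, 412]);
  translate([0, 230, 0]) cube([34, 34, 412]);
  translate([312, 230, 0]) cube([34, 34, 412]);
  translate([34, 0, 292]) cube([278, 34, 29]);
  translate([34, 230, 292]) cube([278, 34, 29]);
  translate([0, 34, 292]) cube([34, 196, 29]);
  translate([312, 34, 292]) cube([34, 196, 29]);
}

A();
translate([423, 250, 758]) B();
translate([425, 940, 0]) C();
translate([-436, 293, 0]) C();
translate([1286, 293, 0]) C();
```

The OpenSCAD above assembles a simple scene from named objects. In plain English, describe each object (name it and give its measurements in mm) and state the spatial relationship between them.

A is a table: top 1196 mm (x) × 850 mm (y), 28 mm thick, upper face at z = 758 mm, on four 62×62 mm square legs, each inset 16 mm from the nearest pair of top edges, running from z = 0 to the bottom of the top.

B is a spool: two coaxial disc flanges of radius 175 mm and thickness 17 mm, joined by a core cylinder of radius 44 mm and height 137 mm. The lower flange rests on z = 0 and the three cylinders share a vertical axis.

C is a four-legged stool. The seat is a 346×264×25 mm slab whose top surface is at z = 437 mm; four square legs, each 34×34 mm in cross-section, run from the floor (z = 0) to the underside of the seat, each flush with a corner of the seat. Four stretchers, 34 mm wide and 29 mm tall, connect adjacent legs with their undersides at z = 292 mm, each running between the inner faces of the legs it joins and aligned with the legs' outer faces on the other axis.

The spool is on top of the table, centred. Three stools sit around the table at the +y, −x, +x sides.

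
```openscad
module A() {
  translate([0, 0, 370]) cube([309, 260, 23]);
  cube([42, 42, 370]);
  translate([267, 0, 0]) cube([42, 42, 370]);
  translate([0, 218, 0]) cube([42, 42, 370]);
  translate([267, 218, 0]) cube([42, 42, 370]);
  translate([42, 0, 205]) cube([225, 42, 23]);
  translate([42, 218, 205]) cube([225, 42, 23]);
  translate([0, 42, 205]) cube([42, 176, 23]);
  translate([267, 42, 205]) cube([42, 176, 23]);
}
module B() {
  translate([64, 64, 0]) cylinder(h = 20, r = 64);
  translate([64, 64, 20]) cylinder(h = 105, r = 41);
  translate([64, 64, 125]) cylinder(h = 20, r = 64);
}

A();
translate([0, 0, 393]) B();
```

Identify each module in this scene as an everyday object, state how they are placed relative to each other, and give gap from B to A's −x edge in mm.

A is a stool. B is a spool. The spool is on top of the stool. The gap from the spool to the stool's −x edge is 0 mm.

The spool's min-x is at 0; the stool's min-x is 0; gap = 0 mm.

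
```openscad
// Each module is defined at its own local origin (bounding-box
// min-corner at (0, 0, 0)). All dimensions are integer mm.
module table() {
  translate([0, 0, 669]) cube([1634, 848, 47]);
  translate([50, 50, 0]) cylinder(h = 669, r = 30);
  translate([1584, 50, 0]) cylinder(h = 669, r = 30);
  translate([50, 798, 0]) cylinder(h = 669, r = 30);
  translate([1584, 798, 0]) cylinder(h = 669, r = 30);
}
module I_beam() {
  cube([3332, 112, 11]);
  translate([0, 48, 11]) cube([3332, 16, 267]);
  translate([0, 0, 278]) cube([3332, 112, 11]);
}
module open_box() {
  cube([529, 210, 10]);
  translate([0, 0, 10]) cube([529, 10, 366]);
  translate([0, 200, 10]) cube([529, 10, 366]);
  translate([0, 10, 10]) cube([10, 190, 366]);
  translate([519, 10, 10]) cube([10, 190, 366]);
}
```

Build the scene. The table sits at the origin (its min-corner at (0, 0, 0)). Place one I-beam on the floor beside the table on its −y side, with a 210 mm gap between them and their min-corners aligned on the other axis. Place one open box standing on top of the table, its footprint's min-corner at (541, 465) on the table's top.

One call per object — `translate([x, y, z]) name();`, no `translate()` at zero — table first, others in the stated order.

table();
translate([0, -322, 0]) I_beam();
translate([541, 465, 716]) open_box();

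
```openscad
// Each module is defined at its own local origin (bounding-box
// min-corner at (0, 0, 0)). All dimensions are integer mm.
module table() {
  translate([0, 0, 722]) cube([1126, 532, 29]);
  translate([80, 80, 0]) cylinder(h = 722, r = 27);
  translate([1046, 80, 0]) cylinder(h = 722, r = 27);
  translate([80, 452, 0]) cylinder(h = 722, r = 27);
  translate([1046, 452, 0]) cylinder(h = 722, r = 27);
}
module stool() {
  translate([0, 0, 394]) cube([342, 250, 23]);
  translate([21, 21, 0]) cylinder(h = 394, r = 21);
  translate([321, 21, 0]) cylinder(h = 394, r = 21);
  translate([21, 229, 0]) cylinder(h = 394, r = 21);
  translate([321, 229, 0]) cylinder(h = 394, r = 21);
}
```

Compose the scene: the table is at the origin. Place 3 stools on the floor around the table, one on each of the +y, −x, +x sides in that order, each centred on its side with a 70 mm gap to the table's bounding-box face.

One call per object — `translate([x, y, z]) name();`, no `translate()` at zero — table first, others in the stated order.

table();
translate([392, 602, 0]) stool();
translate([-412, 141, 0]) stool();
translate([1196, 141, 0]) stool();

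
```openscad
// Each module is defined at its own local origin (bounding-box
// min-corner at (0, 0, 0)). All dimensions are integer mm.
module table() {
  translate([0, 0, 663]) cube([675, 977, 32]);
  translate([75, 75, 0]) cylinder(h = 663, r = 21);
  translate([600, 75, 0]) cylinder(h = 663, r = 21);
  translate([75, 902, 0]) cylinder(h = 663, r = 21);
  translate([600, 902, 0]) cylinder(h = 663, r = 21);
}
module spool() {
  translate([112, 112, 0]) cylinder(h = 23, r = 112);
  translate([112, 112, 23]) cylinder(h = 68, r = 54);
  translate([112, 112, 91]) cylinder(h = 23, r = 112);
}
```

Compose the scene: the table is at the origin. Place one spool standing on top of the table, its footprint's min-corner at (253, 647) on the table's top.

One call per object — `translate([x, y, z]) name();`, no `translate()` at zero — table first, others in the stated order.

table();
translate([253, 647, 695]) spool();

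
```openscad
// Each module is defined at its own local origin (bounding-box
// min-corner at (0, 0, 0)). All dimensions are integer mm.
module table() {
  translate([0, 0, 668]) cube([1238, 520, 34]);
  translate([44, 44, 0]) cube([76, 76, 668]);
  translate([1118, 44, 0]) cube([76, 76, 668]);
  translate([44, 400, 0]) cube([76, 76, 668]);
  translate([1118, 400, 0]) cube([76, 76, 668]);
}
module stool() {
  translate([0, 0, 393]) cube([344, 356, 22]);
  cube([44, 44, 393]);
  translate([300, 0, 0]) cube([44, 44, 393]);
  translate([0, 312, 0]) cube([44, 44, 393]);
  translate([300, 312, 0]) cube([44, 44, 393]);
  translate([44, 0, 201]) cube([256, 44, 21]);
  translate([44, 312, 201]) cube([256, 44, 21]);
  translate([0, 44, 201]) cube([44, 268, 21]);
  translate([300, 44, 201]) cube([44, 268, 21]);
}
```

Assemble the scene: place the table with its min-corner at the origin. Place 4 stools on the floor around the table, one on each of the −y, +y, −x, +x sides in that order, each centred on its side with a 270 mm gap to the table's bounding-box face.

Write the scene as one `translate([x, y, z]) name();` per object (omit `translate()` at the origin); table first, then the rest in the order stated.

table();
translate([447, -626, 0]) stool();
translate([447, 790, 0]) stool();
translate([-614, 82, 0]) stool();
translate([1508, 82, 0]) stool();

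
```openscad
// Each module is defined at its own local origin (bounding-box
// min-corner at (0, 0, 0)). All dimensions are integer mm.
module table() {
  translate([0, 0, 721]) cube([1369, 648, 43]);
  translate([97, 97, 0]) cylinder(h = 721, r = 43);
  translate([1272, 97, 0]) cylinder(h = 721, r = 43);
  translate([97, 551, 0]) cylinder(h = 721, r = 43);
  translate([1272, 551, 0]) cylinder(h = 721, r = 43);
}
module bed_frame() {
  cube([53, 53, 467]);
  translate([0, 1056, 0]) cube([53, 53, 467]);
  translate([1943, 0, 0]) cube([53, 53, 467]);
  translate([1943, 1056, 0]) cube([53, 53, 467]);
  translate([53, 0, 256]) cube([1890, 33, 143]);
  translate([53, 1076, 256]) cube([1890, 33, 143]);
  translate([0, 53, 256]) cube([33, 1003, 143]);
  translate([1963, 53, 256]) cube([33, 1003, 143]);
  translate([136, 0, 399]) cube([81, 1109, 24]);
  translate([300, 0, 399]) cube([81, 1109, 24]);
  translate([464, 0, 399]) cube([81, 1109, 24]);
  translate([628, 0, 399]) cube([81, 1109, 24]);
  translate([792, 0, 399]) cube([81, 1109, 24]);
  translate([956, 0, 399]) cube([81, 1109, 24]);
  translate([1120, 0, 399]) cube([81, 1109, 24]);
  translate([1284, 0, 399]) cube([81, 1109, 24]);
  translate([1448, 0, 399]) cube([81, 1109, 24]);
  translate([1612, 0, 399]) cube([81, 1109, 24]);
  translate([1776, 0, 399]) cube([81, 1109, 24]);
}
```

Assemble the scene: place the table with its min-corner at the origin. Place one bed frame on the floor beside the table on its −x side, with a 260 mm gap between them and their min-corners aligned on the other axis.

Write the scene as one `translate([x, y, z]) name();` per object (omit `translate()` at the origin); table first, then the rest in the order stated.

table();
translate([-2256, 0, 0]) bed_frame();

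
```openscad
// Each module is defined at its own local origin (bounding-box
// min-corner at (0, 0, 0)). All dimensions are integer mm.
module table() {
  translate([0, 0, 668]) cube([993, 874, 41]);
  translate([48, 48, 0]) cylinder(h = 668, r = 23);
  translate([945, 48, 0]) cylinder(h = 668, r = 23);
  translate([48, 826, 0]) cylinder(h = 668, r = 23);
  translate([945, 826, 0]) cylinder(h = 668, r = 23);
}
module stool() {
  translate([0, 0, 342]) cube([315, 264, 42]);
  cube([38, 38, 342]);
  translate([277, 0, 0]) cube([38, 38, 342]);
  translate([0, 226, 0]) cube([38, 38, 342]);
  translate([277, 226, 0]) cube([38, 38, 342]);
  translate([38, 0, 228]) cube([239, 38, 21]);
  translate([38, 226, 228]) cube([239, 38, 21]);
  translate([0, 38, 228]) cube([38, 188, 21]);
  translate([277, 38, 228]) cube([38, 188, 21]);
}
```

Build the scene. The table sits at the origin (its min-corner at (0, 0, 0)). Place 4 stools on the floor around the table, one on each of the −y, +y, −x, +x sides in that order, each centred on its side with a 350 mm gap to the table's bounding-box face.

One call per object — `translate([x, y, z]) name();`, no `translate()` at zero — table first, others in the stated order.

table();
translate([339, -614, 0]) stool();
translate([339, 1224, 0]) stool();
translate([-665, 305, 0]) stool();
translate([1343, 305, 0]) stool();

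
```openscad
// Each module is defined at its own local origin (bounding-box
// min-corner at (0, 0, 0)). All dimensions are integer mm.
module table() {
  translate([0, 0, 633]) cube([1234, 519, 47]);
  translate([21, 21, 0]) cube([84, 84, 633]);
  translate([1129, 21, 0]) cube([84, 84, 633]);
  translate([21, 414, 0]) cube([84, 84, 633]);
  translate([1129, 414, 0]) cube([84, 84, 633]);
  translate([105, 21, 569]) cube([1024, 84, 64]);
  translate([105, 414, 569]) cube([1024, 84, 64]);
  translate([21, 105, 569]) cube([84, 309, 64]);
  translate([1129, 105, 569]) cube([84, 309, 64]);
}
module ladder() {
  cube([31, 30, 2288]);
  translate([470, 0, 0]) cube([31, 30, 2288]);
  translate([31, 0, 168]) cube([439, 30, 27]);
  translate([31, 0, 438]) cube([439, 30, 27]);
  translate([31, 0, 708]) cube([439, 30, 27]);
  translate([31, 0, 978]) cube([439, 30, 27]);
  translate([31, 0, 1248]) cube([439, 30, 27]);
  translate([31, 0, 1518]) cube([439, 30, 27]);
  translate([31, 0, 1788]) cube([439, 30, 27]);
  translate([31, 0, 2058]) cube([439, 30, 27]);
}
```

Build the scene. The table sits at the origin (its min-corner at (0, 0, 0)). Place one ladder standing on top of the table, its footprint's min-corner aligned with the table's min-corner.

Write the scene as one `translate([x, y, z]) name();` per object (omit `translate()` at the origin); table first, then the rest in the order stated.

table();
translate([0, 0, 680]) ladder();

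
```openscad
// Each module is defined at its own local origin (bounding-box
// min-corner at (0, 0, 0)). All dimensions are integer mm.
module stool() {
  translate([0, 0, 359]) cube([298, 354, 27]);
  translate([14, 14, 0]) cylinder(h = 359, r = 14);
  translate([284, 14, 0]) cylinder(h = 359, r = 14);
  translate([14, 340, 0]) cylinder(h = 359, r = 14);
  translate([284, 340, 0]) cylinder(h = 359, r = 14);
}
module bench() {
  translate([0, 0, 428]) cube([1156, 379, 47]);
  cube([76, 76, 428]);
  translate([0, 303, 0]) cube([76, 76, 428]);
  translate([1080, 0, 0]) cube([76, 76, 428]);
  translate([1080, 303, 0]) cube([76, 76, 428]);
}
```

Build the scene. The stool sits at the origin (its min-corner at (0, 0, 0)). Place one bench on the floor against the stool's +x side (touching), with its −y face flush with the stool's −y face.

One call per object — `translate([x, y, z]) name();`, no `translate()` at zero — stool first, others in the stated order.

stool();
translate([298, 0, 0]) bench();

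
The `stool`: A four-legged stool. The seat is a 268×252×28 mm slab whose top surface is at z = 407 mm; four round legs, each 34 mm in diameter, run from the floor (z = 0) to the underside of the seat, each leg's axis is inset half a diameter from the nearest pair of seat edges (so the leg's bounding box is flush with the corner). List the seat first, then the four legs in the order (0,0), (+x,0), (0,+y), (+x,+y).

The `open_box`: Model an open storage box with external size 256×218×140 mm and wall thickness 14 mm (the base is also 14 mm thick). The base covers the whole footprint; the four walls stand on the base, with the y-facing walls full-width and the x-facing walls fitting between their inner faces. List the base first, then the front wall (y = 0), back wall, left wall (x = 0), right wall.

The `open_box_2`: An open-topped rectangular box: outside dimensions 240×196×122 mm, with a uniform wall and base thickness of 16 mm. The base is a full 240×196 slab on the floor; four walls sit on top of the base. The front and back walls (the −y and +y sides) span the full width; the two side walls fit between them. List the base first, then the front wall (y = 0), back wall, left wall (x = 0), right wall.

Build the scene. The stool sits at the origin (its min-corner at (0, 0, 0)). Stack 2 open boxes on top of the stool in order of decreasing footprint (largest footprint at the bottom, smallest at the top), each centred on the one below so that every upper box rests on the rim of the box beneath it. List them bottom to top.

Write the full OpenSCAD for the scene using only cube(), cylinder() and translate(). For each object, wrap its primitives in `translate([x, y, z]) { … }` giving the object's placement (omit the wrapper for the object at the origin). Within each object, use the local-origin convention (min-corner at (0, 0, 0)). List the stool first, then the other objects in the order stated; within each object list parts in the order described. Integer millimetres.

translate([0, 0, 379]) cube([268, 252, 28]);
translate([17, 17, 0]) cylinder(h = 379, r = 17);
translate([251, 17, 0]) cylinder(h = 379, r = 17);
translate([17, 235, 0]) cylinder(h = 379, r = 17);
translate([251, 235, 0]) cylinder(h = 379, r = 17);
translate([6, 17, 407]) {
  cube([256, 218, 14]);
  translate([0, 0, 14]) cube([256, 14, 126]);
  translate([0, 204, 14]) cube([256, 14, 126]);
  translate([0, 14, 14]) cube([14, 190, 126]);
  translate([242, 14, 14]) cube([14, 190, 126]);
}
translate([14, 28, 547]) {
  cube([240, 196, 16]);
  translate([0, 0, 16]) cube([240, 16, 106]);
  translate([0, 180, 16]) cube([240, 16, 106]);
  translate([0, 16, 16]) cube([16, 164, 106]);
  translate([224, 16, 16]) cube([16, 164, 106]);
}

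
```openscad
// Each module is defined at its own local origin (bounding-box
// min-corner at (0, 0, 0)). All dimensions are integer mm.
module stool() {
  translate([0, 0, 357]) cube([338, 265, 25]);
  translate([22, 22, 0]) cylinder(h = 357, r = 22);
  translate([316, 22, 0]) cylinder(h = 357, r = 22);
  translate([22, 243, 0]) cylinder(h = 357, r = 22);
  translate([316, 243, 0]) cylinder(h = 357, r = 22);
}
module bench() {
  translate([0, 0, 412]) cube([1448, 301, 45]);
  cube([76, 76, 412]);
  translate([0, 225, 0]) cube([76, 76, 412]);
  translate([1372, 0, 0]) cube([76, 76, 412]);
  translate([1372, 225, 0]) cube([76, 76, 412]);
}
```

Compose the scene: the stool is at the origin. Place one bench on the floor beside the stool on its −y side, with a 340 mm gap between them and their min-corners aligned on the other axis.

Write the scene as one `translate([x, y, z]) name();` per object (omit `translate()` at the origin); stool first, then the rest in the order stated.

stool();
translate([0, -641, 0]) bench();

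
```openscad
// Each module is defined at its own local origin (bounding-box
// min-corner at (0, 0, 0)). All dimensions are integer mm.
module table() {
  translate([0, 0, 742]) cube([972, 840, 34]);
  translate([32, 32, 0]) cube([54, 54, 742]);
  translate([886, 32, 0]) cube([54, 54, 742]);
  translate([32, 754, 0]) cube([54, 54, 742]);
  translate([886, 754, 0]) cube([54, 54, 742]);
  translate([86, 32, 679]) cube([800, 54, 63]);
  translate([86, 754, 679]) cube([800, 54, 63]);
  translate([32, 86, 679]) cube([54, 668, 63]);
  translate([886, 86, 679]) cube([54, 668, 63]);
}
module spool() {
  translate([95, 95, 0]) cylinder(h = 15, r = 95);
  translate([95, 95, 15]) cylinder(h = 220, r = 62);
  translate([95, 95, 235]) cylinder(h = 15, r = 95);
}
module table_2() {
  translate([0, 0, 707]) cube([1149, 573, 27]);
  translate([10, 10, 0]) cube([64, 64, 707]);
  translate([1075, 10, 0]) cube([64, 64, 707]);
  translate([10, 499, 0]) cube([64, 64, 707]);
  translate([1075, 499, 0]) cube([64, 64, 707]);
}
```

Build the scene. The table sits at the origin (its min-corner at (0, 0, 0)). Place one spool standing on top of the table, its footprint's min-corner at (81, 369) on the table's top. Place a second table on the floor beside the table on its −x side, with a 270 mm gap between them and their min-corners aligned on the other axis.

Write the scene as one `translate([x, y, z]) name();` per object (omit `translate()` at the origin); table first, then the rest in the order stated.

table();
translate([81, 369, 776]) spool();
translate([-1419, 0, 0]) table_2();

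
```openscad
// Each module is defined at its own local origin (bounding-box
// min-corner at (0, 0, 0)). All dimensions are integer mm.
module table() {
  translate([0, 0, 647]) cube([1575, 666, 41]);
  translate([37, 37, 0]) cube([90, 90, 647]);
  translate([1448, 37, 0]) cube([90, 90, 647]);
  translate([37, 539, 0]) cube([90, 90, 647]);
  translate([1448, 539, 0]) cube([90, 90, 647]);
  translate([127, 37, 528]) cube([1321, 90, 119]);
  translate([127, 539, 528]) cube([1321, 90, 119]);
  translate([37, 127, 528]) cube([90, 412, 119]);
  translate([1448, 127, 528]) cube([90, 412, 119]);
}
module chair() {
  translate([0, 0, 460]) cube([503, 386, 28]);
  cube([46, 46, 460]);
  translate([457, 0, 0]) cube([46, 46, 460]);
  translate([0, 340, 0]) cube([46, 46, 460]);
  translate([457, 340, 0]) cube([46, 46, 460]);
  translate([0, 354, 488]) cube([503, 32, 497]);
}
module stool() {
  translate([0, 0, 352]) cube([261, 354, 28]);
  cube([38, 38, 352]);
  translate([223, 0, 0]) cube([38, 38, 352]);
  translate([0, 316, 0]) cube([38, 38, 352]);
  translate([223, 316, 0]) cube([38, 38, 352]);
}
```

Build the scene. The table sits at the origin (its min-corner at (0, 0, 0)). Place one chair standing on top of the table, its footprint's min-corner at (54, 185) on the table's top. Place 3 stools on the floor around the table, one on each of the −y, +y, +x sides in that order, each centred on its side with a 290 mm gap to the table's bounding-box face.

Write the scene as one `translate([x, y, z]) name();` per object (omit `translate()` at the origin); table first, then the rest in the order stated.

table();
translate([54, 185, 688]) chair();
translate([657, -644, 0]) stool();
translate([657, 956, 0]) stool();
translate([1865, 156, 0]) stool();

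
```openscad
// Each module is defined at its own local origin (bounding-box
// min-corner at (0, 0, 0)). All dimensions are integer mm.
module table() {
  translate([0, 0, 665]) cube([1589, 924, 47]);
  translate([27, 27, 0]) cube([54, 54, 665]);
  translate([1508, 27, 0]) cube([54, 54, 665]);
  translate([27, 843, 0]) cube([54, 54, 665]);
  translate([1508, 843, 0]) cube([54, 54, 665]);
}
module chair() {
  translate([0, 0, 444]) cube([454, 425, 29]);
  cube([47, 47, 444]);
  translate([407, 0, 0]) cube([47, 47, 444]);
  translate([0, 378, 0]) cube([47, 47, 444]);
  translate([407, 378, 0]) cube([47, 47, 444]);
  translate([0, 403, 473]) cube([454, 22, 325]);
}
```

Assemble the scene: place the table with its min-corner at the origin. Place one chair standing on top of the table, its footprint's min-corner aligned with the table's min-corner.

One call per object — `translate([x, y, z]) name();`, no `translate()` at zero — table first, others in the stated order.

table();
translate([0, 0, 712]) chair();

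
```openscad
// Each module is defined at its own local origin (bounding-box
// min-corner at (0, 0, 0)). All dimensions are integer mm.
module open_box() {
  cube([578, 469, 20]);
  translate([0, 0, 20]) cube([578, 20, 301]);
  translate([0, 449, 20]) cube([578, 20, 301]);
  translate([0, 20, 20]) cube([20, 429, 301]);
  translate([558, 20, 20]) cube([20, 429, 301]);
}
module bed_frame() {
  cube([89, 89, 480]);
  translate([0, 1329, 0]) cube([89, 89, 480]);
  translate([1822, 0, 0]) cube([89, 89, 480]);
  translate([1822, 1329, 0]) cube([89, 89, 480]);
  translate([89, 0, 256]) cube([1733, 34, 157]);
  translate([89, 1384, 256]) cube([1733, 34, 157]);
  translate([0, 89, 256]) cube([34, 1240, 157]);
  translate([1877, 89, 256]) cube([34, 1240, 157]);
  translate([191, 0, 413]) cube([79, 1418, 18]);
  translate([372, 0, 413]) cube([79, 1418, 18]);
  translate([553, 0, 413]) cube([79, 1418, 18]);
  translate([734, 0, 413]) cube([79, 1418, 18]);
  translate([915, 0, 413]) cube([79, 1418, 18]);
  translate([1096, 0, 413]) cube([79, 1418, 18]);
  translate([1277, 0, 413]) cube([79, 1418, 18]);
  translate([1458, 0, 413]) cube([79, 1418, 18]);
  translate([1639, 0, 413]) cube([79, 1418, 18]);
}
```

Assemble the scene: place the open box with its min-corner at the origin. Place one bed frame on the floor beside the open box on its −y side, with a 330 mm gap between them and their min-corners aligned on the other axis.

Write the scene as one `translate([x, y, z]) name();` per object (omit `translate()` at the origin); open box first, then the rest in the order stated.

open_box();
translate([0, -1748, 0]) bed_frame();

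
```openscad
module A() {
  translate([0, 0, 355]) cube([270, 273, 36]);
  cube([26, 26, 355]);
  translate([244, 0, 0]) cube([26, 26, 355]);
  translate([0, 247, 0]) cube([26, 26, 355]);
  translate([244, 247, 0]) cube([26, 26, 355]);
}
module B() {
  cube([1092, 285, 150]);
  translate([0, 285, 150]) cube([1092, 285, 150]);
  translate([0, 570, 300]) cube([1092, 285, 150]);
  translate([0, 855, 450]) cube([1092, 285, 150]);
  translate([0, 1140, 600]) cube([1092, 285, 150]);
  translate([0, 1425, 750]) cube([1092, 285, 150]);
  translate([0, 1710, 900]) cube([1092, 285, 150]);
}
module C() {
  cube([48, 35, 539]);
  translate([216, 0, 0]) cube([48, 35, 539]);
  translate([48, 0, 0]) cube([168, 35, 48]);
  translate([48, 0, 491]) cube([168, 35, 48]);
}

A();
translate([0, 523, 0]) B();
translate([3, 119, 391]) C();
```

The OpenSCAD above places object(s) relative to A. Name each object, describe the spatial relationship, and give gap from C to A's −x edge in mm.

The picture frame's min-x is at 3; the stool's min-x is 0; gap = 3 mm.

A is a stool. B is a staircase. C is a picture frame. The staircase is on the floor beside the stool on its +y side. The picture frame is on top of the stool, centred. The gap from the picture frame to the stool's −x edge is 3 mm.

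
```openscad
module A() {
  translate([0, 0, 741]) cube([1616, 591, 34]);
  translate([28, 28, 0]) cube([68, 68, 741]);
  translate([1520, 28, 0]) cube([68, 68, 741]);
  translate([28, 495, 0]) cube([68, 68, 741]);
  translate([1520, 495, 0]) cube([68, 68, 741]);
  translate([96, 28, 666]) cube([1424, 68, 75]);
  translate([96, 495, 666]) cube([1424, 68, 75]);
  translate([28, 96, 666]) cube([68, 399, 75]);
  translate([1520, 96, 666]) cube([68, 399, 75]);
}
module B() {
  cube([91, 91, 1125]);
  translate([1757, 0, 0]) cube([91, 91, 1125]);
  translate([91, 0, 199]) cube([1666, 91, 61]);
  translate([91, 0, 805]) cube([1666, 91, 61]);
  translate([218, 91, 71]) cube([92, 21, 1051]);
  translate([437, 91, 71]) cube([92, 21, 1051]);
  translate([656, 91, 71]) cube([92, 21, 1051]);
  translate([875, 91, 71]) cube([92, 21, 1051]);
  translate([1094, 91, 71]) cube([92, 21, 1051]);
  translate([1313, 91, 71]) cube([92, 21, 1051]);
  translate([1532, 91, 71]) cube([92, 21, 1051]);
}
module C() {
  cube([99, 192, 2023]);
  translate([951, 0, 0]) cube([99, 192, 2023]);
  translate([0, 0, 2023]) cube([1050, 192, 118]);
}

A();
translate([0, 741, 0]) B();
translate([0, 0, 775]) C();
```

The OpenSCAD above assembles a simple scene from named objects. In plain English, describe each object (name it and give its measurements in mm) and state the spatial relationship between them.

A is a rectangular dining table. The top is 1616×591×34 mm with its upper surface at z = 775 mm. It stands on four 68×68 mm square legs, each inset 28 mm from the nearest pair of top edges, running from the floor to the underside of the top. Four apron rails, 68 mm thick and 75 mm tall, run between adjacent legs with their top edges flush with the underside of the top and their outer faces flush with the legs' outer faces.

B is a fence section. Two 91×91 mm posts, 1125 mm tall, stand on the floor with a clear span of 1666 mm between their inner faces. Two horizontal rails of 91×61 mm section span the gap between the posts with their undersides at z = 199 mm and z = 805 mm, flush with the posts' −y face. 7 pickets, each 92 mm wide, 21 mm thick and 1051 mm tall, are fixed to the +y face of the rails with their bottoms at z = 71 mm, evenly spaced across the span with equal gaps (rounded down to the nearest mm) at the −x end and between each pair — any rounding remainder accumulates at the +x end.

C is a door frame. The clear opening is 852 mm wide and 2023 mm high. Two 99 mm wide jambs, 192 mm deep, stand either side of the opening from the floor to the top of the opening. A 118 mm thick head sits across the top of both jambs, spanning the full outside width of the frame.

The fence section is on the floor beside the table on its +y side. The door frame is on top of the table.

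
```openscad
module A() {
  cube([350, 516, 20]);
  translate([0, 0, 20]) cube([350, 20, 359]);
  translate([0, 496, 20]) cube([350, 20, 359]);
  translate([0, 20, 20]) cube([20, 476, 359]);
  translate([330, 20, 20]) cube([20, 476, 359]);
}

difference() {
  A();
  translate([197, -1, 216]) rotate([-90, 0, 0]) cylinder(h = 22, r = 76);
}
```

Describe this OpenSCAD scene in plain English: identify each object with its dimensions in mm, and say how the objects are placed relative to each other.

A is an open storage box with external size 350×516×379 mm and wall thickness 20 mm (the base is also 20 mm thick). The base covers the whole footprint; the four walls stand on the base, with the y-facing walls full-width and the x-facing walls fitting between their inner faces.

The open box has a circular hole of radius 76 mm through its front wall, centred at (x = 197, z = 216).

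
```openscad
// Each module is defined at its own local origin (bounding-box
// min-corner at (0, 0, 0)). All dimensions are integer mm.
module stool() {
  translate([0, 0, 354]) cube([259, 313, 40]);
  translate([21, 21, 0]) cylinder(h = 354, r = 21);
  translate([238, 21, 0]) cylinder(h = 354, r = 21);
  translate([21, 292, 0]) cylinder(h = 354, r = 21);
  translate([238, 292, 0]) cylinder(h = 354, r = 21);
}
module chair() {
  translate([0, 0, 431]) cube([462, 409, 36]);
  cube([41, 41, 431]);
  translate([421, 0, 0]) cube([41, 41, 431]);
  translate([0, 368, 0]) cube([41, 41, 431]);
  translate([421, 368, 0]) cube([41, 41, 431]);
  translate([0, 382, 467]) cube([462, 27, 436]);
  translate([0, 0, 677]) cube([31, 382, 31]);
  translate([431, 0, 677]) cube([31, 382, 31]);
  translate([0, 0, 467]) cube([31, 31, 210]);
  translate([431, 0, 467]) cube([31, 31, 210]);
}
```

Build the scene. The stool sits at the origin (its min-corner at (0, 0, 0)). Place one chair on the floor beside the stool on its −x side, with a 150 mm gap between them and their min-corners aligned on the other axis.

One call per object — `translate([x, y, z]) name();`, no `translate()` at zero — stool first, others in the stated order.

stool();
translate([-612, 0, 0]) chair();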